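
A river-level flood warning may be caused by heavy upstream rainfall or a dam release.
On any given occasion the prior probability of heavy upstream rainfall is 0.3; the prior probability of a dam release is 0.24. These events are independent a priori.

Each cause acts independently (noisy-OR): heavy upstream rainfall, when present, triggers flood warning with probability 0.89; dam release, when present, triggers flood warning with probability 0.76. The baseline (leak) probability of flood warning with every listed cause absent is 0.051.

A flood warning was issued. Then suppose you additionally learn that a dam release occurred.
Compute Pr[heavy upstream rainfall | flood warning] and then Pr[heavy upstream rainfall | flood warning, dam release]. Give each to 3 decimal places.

Under noisy-OR, P(flood warning | causes) = 1 − (1−0.051)·∏(1−qᵢ) over the active causes.
Weight on heavy upstream rainfall=true, given the evidence: 0.204199 + 0.070196 = 0.274395
Normalizer over all consistent configurations: 0.051·0.7·0.76 + 0.77224·0.7·0.24 + 0.89561·0.3·0.76 + 0.974946·0.3·0.24 = 0.431263
Posterior = 0.274395 / 0.431263 ≈ 0.636

Now also conditioning on dam release=true:
P(flood warning | dam release) = 0.77224·0.7 + 0.974946·0.3 = 0.540568 + 0.292484 = 0.833052
Of this, 0.292484 comes from 0.974946·0.3 (the heavy upstream rainfall=true cases).
Hence the posterior is 0.292484/0.833052 ≈ 0.351.
This is intercausal reasoning (explaining away): once dam release accounts for the flood warning, heavy upstream rainfall becomes less likely.

Pr[heavy upstream rainfall | flood warning] ≈ 0.636; Pr[heavy upstream rainfall | flood warning, dam release] ≈ 0.351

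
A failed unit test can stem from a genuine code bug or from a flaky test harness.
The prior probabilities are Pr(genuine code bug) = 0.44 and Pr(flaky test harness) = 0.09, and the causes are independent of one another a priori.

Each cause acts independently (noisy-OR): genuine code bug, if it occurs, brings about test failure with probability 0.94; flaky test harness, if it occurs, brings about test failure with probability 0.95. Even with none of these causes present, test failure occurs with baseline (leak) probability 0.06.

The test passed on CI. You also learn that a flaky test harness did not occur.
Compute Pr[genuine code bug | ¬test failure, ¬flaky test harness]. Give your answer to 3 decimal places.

Pr[genuine code bug | ¬test failure, ¬flaky test harness] ≈ 0.045

Under noisy-OR, P(test failure | causes) = 1 − (1−0.06)·∏(1−qᵢ) over the active causes.
Numerator (weight on configurations with genuine code bug): 0.0564·0.44 = 0.024816
Normalizer over all consistent configurations: 0.94·0.56 + 0.0564·0.44 = 0.551216
Posterior = 0.024816 / 0.551216 ≈ 0.045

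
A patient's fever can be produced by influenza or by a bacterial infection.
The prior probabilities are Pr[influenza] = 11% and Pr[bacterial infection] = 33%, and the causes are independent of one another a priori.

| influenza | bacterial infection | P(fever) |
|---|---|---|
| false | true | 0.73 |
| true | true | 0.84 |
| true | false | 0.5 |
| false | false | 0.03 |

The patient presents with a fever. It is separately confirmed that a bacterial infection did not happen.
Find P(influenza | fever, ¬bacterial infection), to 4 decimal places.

P(influenza | fever, ¬bacterial infection) ≈ 0.6732

Enumerate both values of influenza and weight by the priors:
  P(fever | ¬bacterial infection) = 0.03*0.89 + 0.5*0.11
        = 0.026700 + 0.055000 = 0.081700
Keeping only the influenza-present terms gives 0.055000, so
  P(influenza | fever, ¬bacterial infection) = 0.055000 / 0.081700 ≈ 0.6732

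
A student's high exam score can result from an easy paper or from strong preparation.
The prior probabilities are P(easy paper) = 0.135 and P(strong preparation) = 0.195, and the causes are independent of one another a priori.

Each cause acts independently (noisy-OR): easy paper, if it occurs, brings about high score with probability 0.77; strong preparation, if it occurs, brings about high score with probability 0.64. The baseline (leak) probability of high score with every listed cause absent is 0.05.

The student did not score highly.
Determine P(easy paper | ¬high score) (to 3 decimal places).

P(easy paper | ¬high score) ≈ 0.035

Under noisy-OR, P(high score | causes) = 1 − (1−0.05)·∏(1−qᵢ) over the active causes.
By total probability over the 4 (easy paper, strong preparation) configurations:
  P(¬high score) = 0.95·0.865·0.805 + 0.342·0.865·0.195 + 0.2185·0.135·0.805 + 0.07866·0.135·0.195
        = 0.661509 + 0.057687 + 0.023745 + 0.002071 = 0.745012
Configurations with easy paper contribute 0.025816, so
  P(easy paper | ¬high score) = 0.025816 / 0.745012 ≈ 0.035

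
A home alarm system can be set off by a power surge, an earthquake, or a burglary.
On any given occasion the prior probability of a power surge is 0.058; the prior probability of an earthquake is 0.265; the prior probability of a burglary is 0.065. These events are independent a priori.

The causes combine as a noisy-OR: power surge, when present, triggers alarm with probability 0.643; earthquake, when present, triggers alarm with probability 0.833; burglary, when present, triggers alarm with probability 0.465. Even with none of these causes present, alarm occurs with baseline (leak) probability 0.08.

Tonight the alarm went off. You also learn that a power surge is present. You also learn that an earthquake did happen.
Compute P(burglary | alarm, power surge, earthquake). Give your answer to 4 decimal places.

P(burglary | alarm, power surge, earthquake) ≈ 0.0666

Under noisy-OR, P(alarm | causes) = 1 − (1−0.08)·∏(1−qᵢ) over the active causes.
By total probability over both values of burglary:
  P(alarm | power surge, earthquake) = 0.945151×0.935 + 0.970656×0.065
        = 0.883716 + 0.063093 = 0.946809
Configurations with burglary contribute 0.063093, so
  P(burglary | alarm, power surge, earthquake) = 0.063093 / 0.946809 ≈ 0.0666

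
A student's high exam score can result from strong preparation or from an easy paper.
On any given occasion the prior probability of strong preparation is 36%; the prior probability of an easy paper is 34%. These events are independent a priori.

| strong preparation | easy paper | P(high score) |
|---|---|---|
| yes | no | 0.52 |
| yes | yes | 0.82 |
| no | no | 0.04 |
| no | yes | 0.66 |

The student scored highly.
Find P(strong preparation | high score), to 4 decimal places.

Sum P(high score|·) weighted by the priors over the 4 (strong preparation, easy paper) configurations:
  P(high score) = 0.04*0.64*0.66 + 0.66*0.64*0.34 + 0.52*0.36*0.66 + 0.82*0.36*0.34
        = 0.016896 + 0.143616 + 0.123552 + 0.100368 = 0.384432
Keeping only the strong preparation-present terms gives 0.223920, so
  P(strong preparation | high score) = 0.223920 / 0.384432 ≈ 0.5825

P(strong preparation | high score) ≈ 0.5825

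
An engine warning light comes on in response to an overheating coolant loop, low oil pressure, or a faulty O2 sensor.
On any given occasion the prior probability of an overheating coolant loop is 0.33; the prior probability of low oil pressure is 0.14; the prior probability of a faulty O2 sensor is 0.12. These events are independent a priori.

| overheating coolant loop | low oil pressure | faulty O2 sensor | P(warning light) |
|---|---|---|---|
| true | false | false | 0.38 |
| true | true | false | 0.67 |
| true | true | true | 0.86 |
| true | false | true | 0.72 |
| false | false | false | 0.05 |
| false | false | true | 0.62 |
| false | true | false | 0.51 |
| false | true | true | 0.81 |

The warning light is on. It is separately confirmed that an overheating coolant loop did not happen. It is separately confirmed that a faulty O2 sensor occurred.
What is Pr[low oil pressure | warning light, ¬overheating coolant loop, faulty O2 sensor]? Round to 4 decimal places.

P(warning light | ¬overheating coolant loop, faulty O2 sensor) = 0.62·0.86 + 0.81·0.14 = 0.533200 + 0.113400 = 0.646600
Of this, 0.113400 comes from 0.81·0.14 (the low oil pressure=true cases).
So P(low oil pressure | warning light, ¬overheating coolant loop, faulty O2 sensor) = 0.113400/0.646600 ≈ 0.1754.

Pr[low oil pressure | warning light, ¬overheating coolant loop, faulty O2 sensor] ≈ 0.1754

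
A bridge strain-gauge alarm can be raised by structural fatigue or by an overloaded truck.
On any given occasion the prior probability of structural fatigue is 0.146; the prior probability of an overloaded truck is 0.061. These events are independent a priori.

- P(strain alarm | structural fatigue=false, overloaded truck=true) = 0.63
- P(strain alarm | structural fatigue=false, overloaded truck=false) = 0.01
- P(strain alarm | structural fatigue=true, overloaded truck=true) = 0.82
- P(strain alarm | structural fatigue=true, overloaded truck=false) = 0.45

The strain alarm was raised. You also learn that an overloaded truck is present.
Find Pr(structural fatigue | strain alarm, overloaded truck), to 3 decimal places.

For the numerator, keep only structural fatigue=true terms: 0.82×0.146 = 0.119720
The normalizing constant is 0.63×0.854 + 0.82×0.146 = 0.657740
Posterior = 0.119720 / 0.657740 ≈ 0.182

Pr(structural fatigue | strain alarm, overloaded truck) ≈ 0.182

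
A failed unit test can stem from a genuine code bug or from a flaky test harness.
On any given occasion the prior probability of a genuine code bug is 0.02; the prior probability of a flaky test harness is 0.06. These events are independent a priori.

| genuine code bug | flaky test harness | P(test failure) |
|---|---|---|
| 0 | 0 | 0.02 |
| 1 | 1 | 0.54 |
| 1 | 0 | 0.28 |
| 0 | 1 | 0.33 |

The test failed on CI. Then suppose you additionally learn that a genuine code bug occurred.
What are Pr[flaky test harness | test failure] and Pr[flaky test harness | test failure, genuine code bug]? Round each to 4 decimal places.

By total probability over the 4 (genuine code bug, flaky test harness) configurations:
  P(test failure) = 0.02×0.98×0.94 + 0.33×0.98×0.06 + 0.28×0.02×0.94 + 0.54×0.02×0.06
        = 0.018424 + 0.019404 + 0.005264 + 0.000648 = 0.043740
Configurations with flaky test harness contribute 0.020052, so
  P(flaky test harness | test failure) = 0.020052 / 0.043740 ≈ 0.4584

Now also conditioning on genuine code bug=true:
P(test failure | genuine code bug) = 0.28·0.94 + 0.54·0.06 = 0.263200 + 0.032400 = 0.295600
The flaky test harness-present share is 0.54·0.06 = 0.032400.
Hence the posterior is 0.032400/0.295600 ≈ 0.1096.

Pr[flaky test harness | test failure] ≈ 0.4584; Pr[flaky test harness | test failure, genuine code bug] ≈ 0.1096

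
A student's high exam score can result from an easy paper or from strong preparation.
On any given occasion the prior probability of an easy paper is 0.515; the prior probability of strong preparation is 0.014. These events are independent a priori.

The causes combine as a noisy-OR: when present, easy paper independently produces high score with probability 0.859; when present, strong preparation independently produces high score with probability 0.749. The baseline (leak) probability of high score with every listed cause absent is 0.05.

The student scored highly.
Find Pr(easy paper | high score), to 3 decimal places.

Under noisy-OR, P(high score | causes) = 1 − (1−0.05)·∏(1−qᵢ) over the active causes.
Numerator (weight on configurations with easy paper): 0.439772 + 0.006968 = 0.446740
Normalizer over all consistent configurations: 0.05·0.485·0.986 + 0.76155·0.485·0.014 + 0.86605·0.515·0.986 + 0.966379·0.515·0.014 = 0.475822
P(easy paper | high score) = 0.446740/0.475822 ≈ 0.939

Pr(easy paper | high score) ≈ 0.939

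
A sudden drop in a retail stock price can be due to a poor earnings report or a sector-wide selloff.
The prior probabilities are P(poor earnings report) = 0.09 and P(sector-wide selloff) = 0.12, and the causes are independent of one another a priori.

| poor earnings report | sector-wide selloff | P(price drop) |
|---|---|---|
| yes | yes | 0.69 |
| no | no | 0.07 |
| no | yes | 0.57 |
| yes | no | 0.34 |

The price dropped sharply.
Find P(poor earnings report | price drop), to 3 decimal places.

P(poor earnings report | price drop) ≈ 0.225

P(price drop) = 0.07×0.91×0.88 + 0.57×0.91×0.12 + 0.34×0.09×0.88 + 0.69×0.09×0.12 = 0.056056 + 0.062244 + 0.026928 + 0.007452 = 0.152680
Restricting to configurations with poor earnings report present: 0.026928 + 0.007452 = 0.034380.
So P(poor earnings report | price drop) = 0.034380/0.152680 ≈ 0.225.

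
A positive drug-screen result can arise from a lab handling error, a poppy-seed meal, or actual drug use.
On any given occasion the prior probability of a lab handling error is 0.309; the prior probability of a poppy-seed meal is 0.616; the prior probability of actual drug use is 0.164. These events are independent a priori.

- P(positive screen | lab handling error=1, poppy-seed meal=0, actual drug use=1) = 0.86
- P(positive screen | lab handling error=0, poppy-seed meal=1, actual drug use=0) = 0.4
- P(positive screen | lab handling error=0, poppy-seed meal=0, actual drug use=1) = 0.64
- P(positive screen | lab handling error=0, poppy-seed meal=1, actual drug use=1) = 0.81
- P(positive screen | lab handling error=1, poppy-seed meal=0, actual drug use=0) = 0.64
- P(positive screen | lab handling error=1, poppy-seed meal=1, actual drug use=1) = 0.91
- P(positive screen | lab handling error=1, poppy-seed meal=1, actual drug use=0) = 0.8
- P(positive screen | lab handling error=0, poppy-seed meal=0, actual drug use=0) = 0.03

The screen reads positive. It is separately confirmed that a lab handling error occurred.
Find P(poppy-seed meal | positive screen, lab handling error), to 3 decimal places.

P(poppy-seed meal | positive screen, lab handling error) ≈ 0.660

Enumerate the 4 (poppy-seed meal, actual drug use) configurations and weight by the priors:
  P(positive screen | lab handling error) = 0.64*0.384*0.836 + 0.86*0.384*0.164 + 0.8*0.616*0.836 + 0.91*0.616*0.164
        = 0.205455 + 0.054159 + 0.411981 + 0.091932 = 0.763527
Configurations with poppy-seed meal contribute 0.503913, so
  P(poppy-seed meal | positive screen, lab handling error) = 0.503913 / 0.763527 ≈ 0.660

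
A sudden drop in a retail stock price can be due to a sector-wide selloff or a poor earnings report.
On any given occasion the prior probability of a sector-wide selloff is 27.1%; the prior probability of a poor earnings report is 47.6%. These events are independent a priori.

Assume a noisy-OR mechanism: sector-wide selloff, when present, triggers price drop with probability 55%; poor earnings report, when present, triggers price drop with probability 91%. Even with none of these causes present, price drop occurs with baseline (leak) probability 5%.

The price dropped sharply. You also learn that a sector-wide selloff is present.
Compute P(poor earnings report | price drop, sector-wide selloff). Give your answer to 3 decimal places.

P(poor earnings report | price drop, sector-wide selloff) ≈ 0.604

Under noisy-OR, P(price drop | causes) = 1 − (1−0.05)·∏(1−qᵢ) over the active causes.
Weight on poor earnings report=true, given the evidence: 0.961525·0.476 = 0.457686
Denominator P(price drop | sector-wide selloff): 0.5725·0.524 + 0.961525·0.476 = 0.757676
P(poor earnings report | price drop, sector-wide selloff) = 0.457686/0.757676 ≈ 0.604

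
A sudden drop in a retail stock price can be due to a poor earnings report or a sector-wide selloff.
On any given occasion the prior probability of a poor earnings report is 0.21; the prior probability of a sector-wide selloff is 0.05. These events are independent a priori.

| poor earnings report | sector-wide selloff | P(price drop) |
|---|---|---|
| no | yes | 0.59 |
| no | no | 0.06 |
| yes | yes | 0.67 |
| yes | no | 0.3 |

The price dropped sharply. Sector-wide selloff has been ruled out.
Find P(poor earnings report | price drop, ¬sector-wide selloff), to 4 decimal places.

P(poor earnings report | price drop, ¬sector-wide selloff) ≈ 0.5707

By total probability over both values of poor earnings report:
  P(price drop | ¬sector-wide selloff) = 0.06·0.79 + 0.3·0.21
        = 0.047400 + 0.063000 = 0.110400
Configurations with poor earnings report contribute 0.063000, so
  P(poor earnings report | price drop, ¬sector-wide selloff) = 0.063000 / 0.110400 ≈ 0.5707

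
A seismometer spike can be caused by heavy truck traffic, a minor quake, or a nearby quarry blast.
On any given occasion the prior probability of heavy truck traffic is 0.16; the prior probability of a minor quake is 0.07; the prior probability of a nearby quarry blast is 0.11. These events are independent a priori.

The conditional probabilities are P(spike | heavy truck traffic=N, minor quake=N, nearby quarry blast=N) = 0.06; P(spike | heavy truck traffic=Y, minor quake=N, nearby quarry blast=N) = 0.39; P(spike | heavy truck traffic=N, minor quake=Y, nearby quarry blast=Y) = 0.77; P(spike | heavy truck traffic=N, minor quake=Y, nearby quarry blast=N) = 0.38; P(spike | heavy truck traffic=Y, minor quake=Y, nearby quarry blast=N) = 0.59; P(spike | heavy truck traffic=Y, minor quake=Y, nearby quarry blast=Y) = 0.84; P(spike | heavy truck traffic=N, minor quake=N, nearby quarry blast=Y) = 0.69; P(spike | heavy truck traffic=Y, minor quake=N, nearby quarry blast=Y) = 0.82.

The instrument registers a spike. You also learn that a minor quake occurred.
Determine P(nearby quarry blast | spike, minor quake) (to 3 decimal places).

P(nearby quarry blast | spike, minor quake) ≈ 0.189

P(spike | minor quake) = 0.38×0.84×0.89 + 0.77×0.84×0.11 + 0.59×0.16×0.89 + 0.84×0.16×0.11 = 0.284088 + 0.071148 + 0.084016 + 0.014784 = 0.454036
Of this, 0.085932 comes from 0.071148 + 0.014784 (the nearby quarry blast=true cases).
P(nearby quarry blast | spike, minor quake) = 0.085932 / 0.454036 ≈ 0.189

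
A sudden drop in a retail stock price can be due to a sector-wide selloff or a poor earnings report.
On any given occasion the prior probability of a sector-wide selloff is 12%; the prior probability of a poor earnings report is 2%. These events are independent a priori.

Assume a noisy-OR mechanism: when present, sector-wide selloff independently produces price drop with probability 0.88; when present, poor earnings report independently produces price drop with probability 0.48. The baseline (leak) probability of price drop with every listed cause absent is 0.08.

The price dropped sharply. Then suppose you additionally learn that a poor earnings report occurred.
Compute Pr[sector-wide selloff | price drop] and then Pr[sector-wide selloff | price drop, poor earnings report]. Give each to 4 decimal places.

Pr[sector-wide selloff | price drop] ≈ 0.5776; Pr[sector-wide selloff | price drop, poor earnings report] ≈ 0.1977

Under noisy-OR, P(price drop | causes) = 1 − (1−0.08)·∏(1−qᵢ) over the active causes.
Enumerate the 4 (sector-wide selloff, poor earnings report) configurations and weight by the priors:
  P(price drop) = 0.08×0.88×0.98 + 0.5216×0.88×0.02 + 0.8896×0.12×0.98 + 0.942592×0.12×0.02
        = 0.068992 + 0.009180 + 0.104617 + 0.002262 = 0.185051
Keeping only the sector-wide selloff-present terms gives 0.106879, so
  P(sector-wide selloff | price drop) = 0.106879 / 0.185051 ≈ 0.5776

Now also conditioning on poor earnings report=true:
By total probability over both values of sector-wide selloff:
  P(price drop | poor earnings report) = 0.5216·0.88 + 0.942592·0.12
        = 0.459008 + 0.113111 = 0.572119
Configurations with sector-wide selloff contribute 0.113111, so
  P(sector-wide selloff | price drop, poor earnings report) = 0.113111 / 0.572119 ≈ 0.1977
This is intercausal reasoning (explaining away): once poor earnings report accounts for the price drop, sector-wide selloff becomes less likely.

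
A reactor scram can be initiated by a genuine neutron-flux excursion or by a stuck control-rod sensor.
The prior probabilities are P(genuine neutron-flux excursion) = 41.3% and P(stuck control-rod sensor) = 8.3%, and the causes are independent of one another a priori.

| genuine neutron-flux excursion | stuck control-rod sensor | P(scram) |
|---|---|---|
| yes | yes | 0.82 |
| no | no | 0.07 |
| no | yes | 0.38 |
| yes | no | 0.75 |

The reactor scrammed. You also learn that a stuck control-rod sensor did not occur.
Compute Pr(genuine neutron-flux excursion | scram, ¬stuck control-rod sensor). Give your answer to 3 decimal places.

Pr(genuine neutron-flux excursion | scram, ¬stuck control-rod sensor) ≈ 0.883

Sum P(scram|·) weighted by the priors over both values of genuine neutron-flux excursion:
  P(scram | ¬stuck control-rod sensor) = 0.07·0.587 + 0.75·0.413
        = 0.041090 + 0.309750 = 0.350840
Configurations with genuine neutron-flux excursion contribute 0.309750, so
  P(genuine neutron-flux excursion | scram, ¬stuck control-rod sensor) = 0.309750 / 0.350840 ≈ 0.883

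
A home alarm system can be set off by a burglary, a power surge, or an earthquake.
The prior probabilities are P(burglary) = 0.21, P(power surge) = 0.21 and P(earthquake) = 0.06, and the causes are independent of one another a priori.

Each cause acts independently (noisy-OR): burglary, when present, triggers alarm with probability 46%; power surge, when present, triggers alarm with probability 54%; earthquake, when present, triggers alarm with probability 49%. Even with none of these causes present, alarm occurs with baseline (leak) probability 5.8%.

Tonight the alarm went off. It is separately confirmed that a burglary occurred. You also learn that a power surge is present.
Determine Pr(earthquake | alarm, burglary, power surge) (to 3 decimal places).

Under noisy-OR, P(alarm | causes) = 1 − (1−0.058)·∏(1−qᵢ) over the active causes.
Enumerate both values of earthquake and weight by the priors:
  P(alarm | burglary, power surge) = 0.766007×0.94 + 0.880664×0.06
        = 0.720047 + 0.052840 = 0.772887
Keeping only the earthquake-present terms gives 0.052840, so
  P(earthquake | alarm, burglary, power surge) = 0.052840 / 0.772887 ≈ 0.068

Pr(earthquake | alarm, burglary, power surge) ≈ 0.068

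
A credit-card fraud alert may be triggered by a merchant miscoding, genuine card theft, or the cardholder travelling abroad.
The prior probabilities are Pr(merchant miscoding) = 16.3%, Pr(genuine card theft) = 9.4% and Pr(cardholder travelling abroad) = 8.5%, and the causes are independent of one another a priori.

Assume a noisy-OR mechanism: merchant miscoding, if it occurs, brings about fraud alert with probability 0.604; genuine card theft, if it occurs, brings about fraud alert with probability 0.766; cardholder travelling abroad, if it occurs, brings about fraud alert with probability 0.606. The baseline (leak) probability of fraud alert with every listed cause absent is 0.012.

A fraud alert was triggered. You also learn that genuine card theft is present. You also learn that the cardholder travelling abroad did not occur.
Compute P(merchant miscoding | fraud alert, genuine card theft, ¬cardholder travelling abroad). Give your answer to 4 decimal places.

P(merchant miscoding | fraud alert, genuine card theft, ¬cardholder travelling abroad) ≈ 0.1871

Under noisy-OR, P(fraud alert | causes) = 1 − (1−0.012)·∏(1−qᵢ) over the active causes.
P(fraud alert | genuine card theft, ¬cardholder travelling abroad) = 0.768808*0.837 + 0.908448*0.163 = 0.643492 + 0.148077 = 0.791569
Restricting to configurations with merchant miscoding present: 0.908448*0.163 = 0.148077.
Hence the posterior is 0.148077/0.791569 ≈ 0.1871.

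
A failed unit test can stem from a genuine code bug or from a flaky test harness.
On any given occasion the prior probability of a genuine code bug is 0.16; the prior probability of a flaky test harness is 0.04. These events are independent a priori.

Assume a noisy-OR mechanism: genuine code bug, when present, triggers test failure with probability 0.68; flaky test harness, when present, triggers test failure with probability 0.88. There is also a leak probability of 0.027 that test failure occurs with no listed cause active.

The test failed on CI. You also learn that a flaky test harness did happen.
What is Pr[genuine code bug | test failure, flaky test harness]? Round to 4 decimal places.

Under noisy-OR, P(test failure | causes) = 1 − (1−0.027)·∏(1−qᵢ) over the active causes.
Numerator (weight on configurations with genuine code bug): 0.962637×0.16 = 0.154022
Normalizer over all consistent configurations: 0.88324×0.84 + 0.962637×0.16 = 0.895944
Posterior = 0.154022 / 0.895944 ≈ 0.1719

Pr[genuine code bug | test failure, flaky test harness] ≈ 0.1719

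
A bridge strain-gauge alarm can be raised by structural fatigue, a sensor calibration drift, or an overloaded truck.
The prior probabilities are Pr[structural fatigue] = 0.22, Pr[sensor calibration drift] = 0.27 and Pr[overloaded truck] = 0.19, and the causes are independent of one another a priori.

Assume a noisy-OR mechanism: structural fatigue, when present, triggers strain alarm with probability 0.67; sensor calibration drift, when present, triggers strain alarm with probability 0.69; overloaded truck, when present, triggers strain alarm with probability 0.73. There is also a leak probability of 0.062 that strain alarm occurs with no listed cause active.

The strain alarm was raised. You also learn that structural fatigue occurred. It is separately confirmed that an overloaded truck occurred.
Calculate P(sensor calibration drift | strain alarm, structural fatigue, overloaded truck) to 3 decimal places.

Under noisy-OR, P(strain alarm | causes) = 1 − (1−0.062)·∏(1−qᵢ) over the active causes.
P(strain alarm | structural fatigue, overloaded truck) = 0.916424×0.73 + 0.974092×0.27 = 0.668990 + 0.263005 = 0.931995
Restricting to configurations with sensor calibration drift present: 0.974092×0.27 = 0.263005.
P(sensor calibration drift | strain alarm, structural fatigue, overloaded truck) = 0.263005 / 0.931995 ≈ 0.282

P(sensor calibration drift | strain alarm, structural fatigue, overloaded truck) ≈ 0.282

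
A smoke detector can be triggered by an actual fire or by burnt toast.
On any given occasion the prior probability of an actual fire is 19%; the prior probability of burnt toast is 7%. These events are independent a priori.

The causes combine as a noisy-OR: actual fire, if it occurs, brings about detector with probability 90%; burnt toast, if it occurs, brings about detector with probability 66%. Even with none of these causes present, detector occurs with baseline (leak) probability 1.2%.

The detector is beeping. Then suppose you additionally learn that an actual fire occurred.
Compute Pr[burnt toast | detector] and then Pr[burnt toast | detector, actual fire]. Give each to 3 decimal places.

Pr[burnt toast | detector] ≈ 0.231; Pr[burnt toast | detector, actual fire] ≈ 0.075

Under noisy-OR, P(detector | causes) = 1 − (1−0.012)·∏(1−qᵢ) over the active causes.
Weight on burnt toast=true, given the evidence: 0.037653 + 0.012853 = 0.050506
The normalizing constant is 0.012×0.81×0.93 + 0.66408×0.81×0.07 + 0.9012×0.19×0.93 + 0.966408×0.19×0.07 = 0.218788
P(burnt toast | detector) = 0.050506/0.218788 ≈ 0.231

With the extra evidence:
Numerator (weight on configurations with burnt toast): 0.966408·0.07 = 0.067649
The normalizing constant is 0.9012·0.93 + 0.966408·0.07 = 0.905765
Posterior = 0.067649 / 0.905765 ≈ 0.075
— actual fire explains away the evidence for burnt toast.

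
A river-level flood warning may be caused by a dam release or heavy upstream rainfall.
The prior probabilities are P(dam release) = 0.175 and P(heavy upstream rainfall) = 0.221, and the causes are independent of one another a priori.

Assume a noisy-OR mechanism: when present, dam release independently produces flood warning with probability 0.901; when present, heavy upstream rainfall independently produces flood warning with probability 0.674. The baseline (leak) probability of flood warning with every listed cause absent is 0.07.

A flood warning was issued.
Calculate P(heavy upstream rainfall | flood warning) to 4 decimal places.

Under noisy-OR, P(flood warning | causes) = 1 − (1−0.07)·∏(1−qᵢ) over the active causes.
P(flood warning) = 0.07×0.825×0.779 + 0.69682×0.825×0.221 + 0.90793×0.175×0.779 + 0.969985×0.175×0.221 = 0.044987 + 0.127048 + 0.123774 + 0.037514 = 0.333323
Restricting to configurations with heavy upstream rainfall present: 0.127048 + 0.037514 = 0.164562.
P(heavy upstream rainfall | flood warning) = 0.164562 / 0.333323 ≈ 0.4937

P(heavy upstream rainfall | flood warning) ≈ 0.4937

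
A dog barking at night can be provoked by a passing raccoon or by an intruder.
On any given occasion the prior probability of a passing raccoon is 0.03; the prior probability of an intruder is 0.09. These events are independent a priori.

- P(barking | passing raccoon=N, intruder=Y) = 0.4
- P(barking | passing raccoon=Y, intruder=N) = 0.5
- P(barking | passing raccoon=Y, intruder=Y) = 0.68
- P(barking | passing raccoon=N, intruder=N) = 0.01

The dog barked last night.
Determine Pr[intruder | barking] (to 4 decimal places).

For the numerator, keep only intruder=true terms: 0.034920 + 0.001836 = 0.036756
The normalizing constant is 0.01·0.97·0.91 + 0.4·0.97·0.09 + 0.5·0.03·0.91 + 0.68·0.03·0.09 = 0.059233
P(intruder | barking) = 0.036756/0.059233 ≈ 0.6205

Pr[intruder | barking] ≈ 0.6205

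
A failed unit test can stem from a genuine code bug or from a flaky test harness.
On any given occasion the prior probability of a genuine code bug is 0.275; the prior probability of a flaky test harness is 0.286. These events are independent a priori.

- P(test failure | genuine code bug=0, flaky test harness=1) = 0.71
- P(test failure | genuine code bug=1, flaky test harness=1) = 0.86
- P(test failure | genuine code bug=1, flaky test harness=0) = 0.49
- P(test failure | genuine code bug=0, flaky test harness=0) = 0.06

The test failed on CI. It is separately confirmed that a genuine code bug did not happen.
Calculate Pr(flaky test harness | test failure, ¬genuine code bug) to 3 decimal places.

Pr(flaky test harness | test failure, ¬genuine code bug) ≈ 0.826

By total probability over both values of flaky test harness:
  P(test failure | ¬genuine code bug) = 0.06*0.714 + 0.71*0.286
        = 0.042840 + 0.203060 = 0.245900
Keeping only the flaky test harness-present terms gives 0.203060, so
  P(flaky test harness | test failure, ¬genuine code bug) = 0.203060 / 0.245900 ≈ 0.826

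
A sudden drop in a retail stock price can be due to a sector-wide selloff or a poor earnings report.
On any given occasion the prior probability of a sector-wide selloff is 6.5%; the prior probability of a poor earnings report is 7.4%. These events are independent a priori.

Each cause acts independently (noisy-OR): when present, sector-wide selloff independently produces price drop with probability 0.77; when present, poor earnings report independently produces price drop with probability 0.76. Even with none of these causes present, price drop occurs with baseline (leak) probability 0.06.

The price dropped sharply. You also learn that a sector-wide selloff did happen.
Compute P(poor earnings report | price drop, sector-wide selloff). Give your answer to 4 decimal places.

Under noisy-OR, P(price drop | causes) = 1 − (1−0.06)·∏(1−qᵢ) over the active causes.
P(price drop | sector-wide selloff) = 0.7838*0.926 + 0.948112*0.074 = 0.725799 + 0.070160 = 0.795959
Restricting to configurations with poor earnings report present: 0.948112*0.074 = 0.070160.
P(poor earnings report | price drop, sector-wide selloff) = 0.070160 / 0.795959 ≈ 0.0881

P(poor earnings report | price drop, sector-wide selloff) ≈ 0.0881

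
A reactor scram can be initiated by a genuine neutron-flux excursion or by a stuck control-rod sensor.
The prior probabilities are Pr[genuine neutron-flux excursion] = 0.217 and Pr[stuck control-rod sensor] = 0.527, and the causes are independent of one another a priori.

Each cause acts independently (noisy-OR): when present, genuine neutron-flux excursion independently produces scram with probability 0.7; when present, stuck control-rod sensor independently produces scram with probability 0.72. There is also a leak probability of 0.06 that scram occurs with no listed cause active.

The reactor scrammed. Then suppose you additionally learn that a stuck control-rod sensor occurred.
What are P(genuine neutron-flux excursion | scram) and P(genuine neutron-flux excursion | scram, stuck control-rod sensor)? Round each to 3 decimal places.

Under noisy-OR, P(scram | causes) = 1 − (1−0.06)·∏(1−qᵢ) over the active causes.
Enumerate the 4 (genuine neutron-flux excursion, stuck control-rod sensor) configurations and weight by the priors:
  P(scram) = 0.06·0.783·0.473 + 0.7368·0.783·0.527 + 0.718·0.217·0.473 + 0.92104·0.217·0.527
        = 0.022222 + 0.304034 + 0.073696 + 0.105329 = 0.505281
The terms with genuine neutron-flux excursion present sum to 0.179025, so
  P(genuine neutron-flux excursion | scram) = 0.179025 / 0.505281 ≈ 0.354

With the extra evidence:
P(scram | stuck control-rod sensor) = 0.7368*0.783 + 0.92104*0.217 = 0.576914 + 0.199866 = 0.776780
Restricting to configurations with genuine neutron-flux excursion present: 0.92104*0.217 = 0.199866.
Hence the posterior is 0.199866/0.776780 ≈ 0.257.

P(genuine neutron-flux excursion | scram) ≈ 0.354; P(genuine neutron-flux excursion | scram, stuck control-rod sensor) ≈ 0.257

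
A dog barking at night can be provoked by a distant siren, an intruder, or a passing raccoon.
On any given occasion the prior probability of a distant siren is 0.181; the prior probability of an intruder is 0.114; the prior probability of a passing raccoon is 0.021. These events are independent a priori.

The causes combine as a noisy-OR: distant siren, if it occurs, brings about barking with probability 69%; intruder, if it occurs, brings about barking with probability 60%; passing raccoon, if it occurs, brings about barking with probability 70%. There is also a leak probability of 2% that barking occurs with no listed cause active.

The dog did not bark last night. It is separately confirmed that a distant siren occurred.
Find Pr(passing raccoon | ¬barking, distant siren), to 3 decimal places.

Under noisy-OR, P(barking | causes) = 1 − (1−0.02)·∏(1−qᵢ) over the active causes.
For the numerator, keep only passing raccoon=true terms: 0.001696 + 0.000087 = 0.001783
The normalizing constant is 0.3038×0.886×0.979 + 0.09114×0.886×0.021 + 0.12152×0.114×0.979 + 0.036456×0.114×0.021 = 0.278859
P(passing raccoon | ¬barking, distant siren) = 0.001783/0.278859 ≈ 0.006

Pr(passing raccoon | ¬barking, distant siren) ≈ 0.006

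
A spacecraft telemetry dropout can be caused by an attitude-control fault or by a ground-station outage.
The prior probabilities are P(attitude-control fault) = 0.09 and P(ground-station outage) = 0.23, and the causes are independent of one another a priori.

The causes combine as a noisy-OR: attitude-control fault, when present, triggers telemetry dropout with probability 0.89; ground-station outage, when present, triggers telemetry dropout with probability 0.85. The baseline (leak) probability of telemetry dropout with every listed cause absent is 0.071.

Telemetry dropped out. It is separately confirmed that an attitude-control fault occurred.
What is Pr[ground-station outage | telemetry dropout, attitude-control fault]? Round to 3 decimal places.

Pr[ground-station outage | telemetry dropout, attitude-control fault] ≈ 0.247

Under noisy-OR, P(telemetry dropout | causes) = 1 − (1−0.071)·∏(1−qᵢ) over the active causes.
Sum P(telemetry dropout|·) weighted by the priors over both values of ground-station outage:
  P(telemetry dropout | attitude-control fault) = 0.89781*0.77 + 0.984672*0.23
        = 0.691314 + 0.226475 = 0.917789
The terms with ground-station outage present sum to 0.226475, so
  P(ground-station outage | telemetry dropout, attitude-control fault) = 0.226475 / 0.917789 ≈ 0.247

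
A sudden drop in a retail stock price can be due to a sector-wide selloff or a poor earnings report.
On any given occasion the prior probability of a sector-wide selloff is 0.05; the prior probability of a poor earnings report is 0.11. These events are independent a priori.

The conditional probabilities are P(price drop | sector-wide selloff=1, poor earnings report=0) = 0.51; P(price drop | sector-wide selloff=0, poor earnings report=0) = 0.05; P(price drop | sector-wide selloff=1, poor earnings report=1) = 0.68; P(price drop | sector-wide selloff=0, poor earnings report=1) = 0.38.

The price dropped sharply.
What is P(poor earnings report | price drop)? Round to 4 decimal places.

P(poor earnings report | price drop) ≈ 0.4008

P(price drop) = 0.05*0.95*0.89 + 0.38*0.95*0.11 + 0.51*0.05*0.89 + 0.68*0.05*0.11 = 0.042275 + 0.039710 + 0.022695 + 0.003740 = 0.108420
Of this, 0.043450 comes from 0.039710 + 0.003740 (the poor earnings report=true cases).
Hence the posterior is 0.043450/0.108420 ≈ 0.4008.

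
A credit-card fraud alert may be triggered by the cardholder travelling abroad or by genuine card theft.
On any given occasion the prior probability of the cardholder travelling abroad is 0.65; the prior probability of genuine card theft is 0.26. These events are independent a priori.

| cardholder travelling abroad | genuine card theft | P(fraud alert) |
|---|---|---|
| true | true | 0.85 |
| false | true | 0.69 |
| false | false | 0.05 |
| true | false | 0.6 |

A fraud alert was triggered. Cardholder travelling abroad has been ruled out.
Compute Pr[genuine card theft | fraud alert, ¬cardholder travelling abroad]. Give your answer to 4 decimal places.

Pr[genuine card theft | fraud alert, ¬cardholder travelling abroad] ≈ 0.8290

P(fraud alert | ¬cardholder travelling abroad) = 0.05·0.74 + 0.69·0.26 = 0.037000 + 0.179400 = 0.216400
The genuine card theft-present share is 0.69·0.26 = 0.179400.
P(genuine card theft | fraud alert, ¬cardholder travelling abroad) = 0.179400 / 0.216400 ≈ 0.8290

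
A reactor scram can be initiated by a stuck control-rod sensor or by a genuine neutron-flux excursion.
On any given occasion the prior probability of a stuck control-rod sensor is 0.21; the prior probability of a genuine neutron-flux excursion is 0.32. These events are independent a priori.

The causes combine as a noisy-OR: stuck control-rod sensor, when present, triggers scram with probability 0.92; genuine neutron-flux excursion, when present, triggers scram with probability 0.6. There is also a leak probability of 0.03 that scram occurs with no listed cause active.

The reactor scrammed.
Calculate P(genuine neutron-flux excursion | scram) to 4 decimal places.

Under noisy-OR, P(scram | causes) = 1 − (1−0.03)·∏(1−qᵢ) over the active causes.
For the numerator, keep only genuine neutron-flux excursion=true terms: 0.154714 + 0.065114 = 0.219828
Normalizer over all consistent configurations: 0.03·0.79·0.68 + 0.612·0.79·0.32 + 0.9224·0.21·0.68 + 0.96896·0.21·0.32 = 0.367663
Posterior = 0.219828 / 0.367663 ≈ 0.5979

P(genuine neutron-flux excursion | scram) ≈ 0.5979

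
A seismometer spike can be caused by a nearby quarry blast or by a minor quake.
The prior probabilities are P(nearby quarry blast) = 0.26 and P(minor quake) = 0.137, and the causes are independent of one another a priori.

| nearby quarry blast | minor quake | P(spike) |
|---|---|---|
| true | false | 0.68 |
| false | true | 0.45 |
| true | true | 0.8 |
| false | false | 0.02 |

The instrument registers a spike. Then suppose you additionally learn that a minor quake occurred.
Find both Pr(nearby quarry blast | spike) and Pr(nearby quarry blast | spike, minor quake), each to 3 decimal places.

Pr(nearby quarry blast | spike) ≈ 0.756; Pr(nearby quarry blast | spike, minor quake) ≈ 0.384

Sum P(spike|·) weighted by the priors over the 4 (nearby quarry blast, minor quake) configurations:
  P(spike) = 0.02*0.74*0.863 + 0.45*0.74*0.137 + 0.68*0.26*0.863 + 0.8*0.26*0.137
        = 0.012772 + 0.045621 + 0.152578 + 0.028496 = 0.239467
Keeping only the nearby quarry blast-present terms gives 0.181074, so
  P(nearby quarry blast | spike) = 0.181074 / 0.239467 ≈ 0.756

Now also conditioning on minor quake=true:
P(spike | minor quake) = 0.45*0.74 + 0.8*0.26 = 0.333000 + 0.208000 = 0.541000
The nearby quarry blast-present share is 0.8*0.26 = 0.208000.
Hence the posterior is 0.208000/0.541000 ≈ 0.384.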